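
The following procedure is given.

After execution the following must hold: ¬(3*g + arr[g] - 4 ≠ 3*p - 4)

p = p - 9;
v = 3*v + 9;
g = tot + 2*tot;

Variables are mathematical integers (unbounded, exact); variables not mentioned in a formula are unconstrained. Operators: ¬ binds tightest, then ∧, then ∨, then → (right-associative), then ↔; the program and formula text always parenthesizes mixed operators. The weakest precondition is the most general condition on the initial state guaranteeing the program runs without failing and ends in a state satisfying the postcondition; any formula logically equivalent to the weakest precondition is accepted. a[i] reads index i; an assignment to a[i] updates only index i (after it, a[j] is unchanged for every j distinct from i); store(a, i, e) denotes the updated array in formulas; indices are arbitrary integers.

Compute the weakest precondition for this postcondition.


Working backward. After the program, the postcondition ¬(3*g + arr[g] - 4 ≠ 3*p - 4) must hold; in canonical form it is ¬(arr[g] + 3*g ≠ 3*p).
Before g := tot + 2*tot: ¬(arr[3*tot] + 9*tot ≠ 3*p)
Before v := 3*v + 9: ¬(arr[3*tot] + 9*tot ≠ 3*p)
Before p := p - 9: ¬(arr[3*tot] + 9*tot ≠ 3*p - 27)
Answer: WP = ¬(arr[3*tot] + 9*tot ≠ 3*p - 27)


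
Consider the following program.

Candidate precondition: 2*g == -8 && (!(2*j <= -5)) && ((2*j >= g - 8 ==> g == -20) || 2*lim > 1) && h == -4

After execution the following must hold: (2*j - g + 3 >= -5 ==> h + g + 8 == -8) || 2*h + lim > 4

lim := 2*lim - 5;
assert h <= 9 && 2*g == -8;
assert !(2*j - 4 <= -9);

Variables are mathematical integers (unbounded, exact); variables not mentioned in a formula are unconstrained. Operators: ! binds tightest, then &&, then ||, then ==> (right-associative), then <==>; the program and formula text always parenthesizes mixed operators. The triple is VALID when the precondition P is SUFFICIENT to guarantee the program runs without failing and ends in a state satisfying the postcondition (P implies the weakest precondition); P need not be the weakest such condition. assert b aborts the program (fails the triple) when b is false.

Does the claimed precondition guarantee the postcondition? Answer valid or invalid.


Working backward. After the program, the postcondition (2*j - g + 3 >= -5 ==> h + g + 8 == -8) || 2*h + lim > 4 must hold; in canonical form it is (2*j >= g - 8 ==> g + h == -16) || 2*h + lim > 4.
Before assert !(2*j - 4 <= -9): (!(2*j <= -5)) && ((2*j >= g - 8 ==> g + h == -16) || 2*h + lim > 4)
Before assert h <= 9 && 2*g == -8: h <= 9 && 2*g == -8 && (!(2*j <= -5)) && ((2*j >= g - 8 ==> g + h == -16) || 2*h + lim > 4)
Before lim := 2*lim - 5: h <= 9 && 2*g == -8 && (!(2*j <= -5)) && ((2*j >= g - 8 ==> g + h == -16) || 2*h + 2*lim > 9)
The weakest precondition is h <= 9 && 2*g == -8 && (!(2*j <= -5)) && ((2*j >= g - 8 ==> g + h == -16) || 2*h + 2*lim > 9).
Check whether 2*g == -8 && (!(2*j <= -5)) && ((2*j >= g - 8 ==> g == -20) || 2*lim > 1) && h == -4 implies it.
Countermodel: at the initial state g = -4, h = -4, j = 0, lim = 1, the precondition holds but the weakest precondition fails.
Answer: invalid


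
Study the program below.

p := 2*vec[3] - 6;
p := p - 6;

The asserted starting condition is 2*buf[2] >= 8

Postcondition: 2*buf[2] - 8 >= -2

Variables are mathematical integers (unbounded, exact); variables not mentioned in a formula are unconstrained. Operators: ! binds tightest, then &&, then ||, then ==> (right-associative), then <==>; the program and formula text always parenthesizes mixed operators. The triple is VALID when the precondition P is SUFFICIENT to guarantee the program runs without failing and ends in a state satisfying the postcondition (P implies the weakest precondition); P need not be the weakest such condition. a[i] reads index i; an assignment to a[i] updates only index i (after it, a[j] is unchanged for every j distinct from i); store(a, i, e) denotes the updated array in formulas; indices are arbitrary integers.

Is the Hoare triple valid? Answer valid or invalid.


Working backward. After the program, the postcondition 2*buf[2] - 8 >= -2 must hold; in canonical form it is 2*buf[2] >= 6.
Before p := p - 6: 2*buf[2] >= 6
Before p := 2*vec[3] - 6: 2*buf[2] >= 6
The weakest precondition is 2*buf[2] >= 6.
Check whether 2*buf[2] >= 8 implies it.
Every state satisfying the precondition satisfies the weakest precondition: the implication holds.
Answer: valid


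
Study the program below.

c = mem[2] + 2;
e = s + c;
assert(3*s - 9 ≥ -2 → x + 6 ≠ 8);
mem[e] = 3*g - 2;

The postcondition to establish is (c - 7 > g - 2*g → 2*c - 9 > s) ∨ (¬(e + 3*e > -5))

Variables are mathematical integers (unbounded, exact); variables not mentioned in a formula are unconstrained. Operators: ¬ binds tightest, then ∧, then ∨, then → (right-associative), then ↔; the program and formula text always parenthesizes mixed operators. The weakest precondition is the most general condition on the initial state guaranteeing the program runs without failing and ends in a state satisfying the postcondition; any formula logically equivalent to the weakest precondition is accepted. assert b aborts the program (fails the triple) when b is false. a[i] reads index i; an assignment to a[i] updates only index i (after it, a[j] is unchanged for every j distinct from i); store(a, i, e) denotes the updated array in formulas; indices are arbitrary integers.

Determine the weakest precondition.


Working backward. After the program, the postcondition (c - 7 > g - 2*g → 2*c - 9 > s) ∨ (¬(e + 3*e > -5)) must hold; in canonical form it is (c + g > 7 → 2*c > s + 9) ∨ (¬(4*e > -5)).
Before mem[e] := 3*g - 2: (c + g > 7 → 2*c > s + 9) ∨ (¬(4*e > -5))
Before assert 3*s - 9 ≥ -2 → x + 6 ≠ 8: (3*s ≥ 7 → x ≠ 2) ∧ ((c + g > 7 → 2*c > s + 9) ∨ (¬(4*e > -5)))
Before e := s + c: (3*s ≥ 7 → x ≠ 2) ∧ ((c + g > 7 → 2*c > s + 9) ∨ (¬(4*c + 4*s > -5)))
Before c := mem[2] + 2: (3*s ≥ 7 → x ≠ 2) ∧ ((mem[2] + g > 5 → 2*mem[2] > s + 5) ∨ (¬(4*mem[2] + 4*s > -13)))
Answer: WP = (3*s ≥ 7 → x ≠ 2) ∧ ((mem[2] + g > 5 → 2*mem[2] > s + 5) ∨ (¬(4*mem[2] + 4*s > -13)))


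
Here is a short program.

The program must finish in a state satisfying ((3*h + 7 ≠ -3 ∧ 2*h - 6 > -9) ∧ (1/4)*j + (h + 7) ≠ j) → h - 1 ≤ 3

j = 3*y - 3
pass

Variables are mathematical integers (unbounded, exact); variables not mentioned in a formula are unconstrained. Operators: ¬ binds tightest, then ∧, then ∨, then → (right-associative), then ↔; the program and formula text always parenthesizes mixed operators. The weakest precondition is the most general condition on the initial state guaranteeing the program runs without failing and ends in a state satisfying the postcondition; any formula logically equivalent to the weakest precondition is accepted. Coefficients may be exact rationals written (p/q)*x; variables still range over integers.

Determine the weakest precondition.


Working backward. After the program, the postcondition ((3*h + 7 ≠ -3 ∧ 2*h - 6 > -9) ∧ (1/4)*j + (h + 7) ≠ j) → h - 1 ≤ 3 must hold; in canonical form it is (3*h ≠ -10 ∧ 2*h > -3 ∧ h ≠ (3/4)*j - 7) → h ≤ 4.
Before skip: (3*h ≠ -10 ∧ 2*h > -3 ∧ h ≠ (3/4)*j - 7) → h ≤ 4
Before j := 3*y - 3: (3*h ≠ -10 ∧ 2*h > -3 ∧ h ≠ (9/4)*y - 37/4) → h ≤ 4
Answer: WP = (3*h ≠ -10 ∧ 2*h > -3 ∧ h ≠ (9/4)*y - 37/4) → h ≤ 4


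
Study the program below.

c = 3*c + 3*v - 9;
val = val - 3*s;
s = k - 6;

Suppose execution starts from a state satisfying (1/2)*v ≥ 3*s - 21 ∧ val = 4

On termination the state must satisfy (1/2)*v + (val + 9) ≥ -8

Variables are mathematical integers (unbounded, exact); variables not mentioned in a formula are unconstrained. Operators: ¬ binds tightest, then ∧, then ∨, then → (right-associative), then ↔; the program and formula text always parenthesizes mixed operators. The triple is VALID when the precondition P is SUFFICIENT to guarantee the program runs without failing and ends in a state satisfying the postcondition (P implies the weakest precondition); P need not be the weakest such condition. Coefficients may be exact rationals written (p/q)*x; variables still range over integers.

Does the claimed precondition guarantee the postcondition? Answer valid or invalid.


Working backward. After the program, the postcondition (1/2)*v + (val + 9) ≥ -8 must hold; in canonical form it is (1/2)*v + val ≥ -17.
Before s := k - 6: (1/2)*v + val ≥ -17
Before val := val - 3*s: (1/2)*v + val ≥ 3*s - 17
Before c := 3*c + 3*v - 9: (1/2)*v + val ≥ 3*s - 17
The weakest precondition is (1/2)*v + val ≥ 3*s - 17.
Check whether (1/2)*v ≥ 3*s - 21 ∧ val = 4 implies it.
Every state satisfying the precondition satisfies the weakest precondition: the implication holds.
Answer: valid


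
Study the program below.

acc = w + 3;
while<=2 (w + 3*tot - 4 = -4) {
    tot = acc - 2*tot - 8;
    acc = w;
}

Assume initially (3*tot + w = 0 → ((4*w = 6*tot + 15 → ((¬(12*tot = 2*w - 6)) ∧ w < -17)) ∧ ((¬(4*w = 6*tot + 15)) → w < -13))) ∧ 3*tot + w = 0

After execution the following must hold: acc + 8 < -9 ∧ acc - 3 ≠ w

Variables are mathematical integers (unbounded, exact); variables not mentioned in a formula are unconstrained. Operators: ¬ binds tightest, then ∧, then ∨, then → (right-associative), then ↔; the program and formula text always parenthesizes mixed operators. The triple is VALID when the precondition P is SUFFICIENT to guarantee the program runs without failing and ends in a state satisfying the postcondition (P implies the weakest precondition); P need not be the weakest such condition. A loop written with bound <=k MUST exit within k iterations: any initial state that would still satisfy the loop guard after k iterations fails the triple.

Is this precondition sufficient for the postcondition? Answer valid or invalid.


Working backward. After the program, the postcondition acc + 8 < -9 ∧ acc - 3 ≠ w must hold; in canonical form it is acc < -17 ∧ acc ≠ w + 3.
Before the loop (bound <=2), unroll the exhaustion recursion (WP_0 = exit-now case; WP_j = one more guarded iteration, up to j = 2):
  WP_0: (¬(3*tot + w = 0)) ∧ acc < -17 ∧ acc ≠ w + 3
  WP_1: (3*tot + w = 0 → ((¬(3*acc + w = 6*tot + 24)) ∧ w < -17)) ∧ ((¬(3*tot + w = 0)) → (acc < -17 ∧ acc ≠ w + 3))
  WP_2: (3*tot + w = 0 → ((3*acc + w = 6*tot + 24 → ((¬(12*tot + 4*w = 6*acc - 24)) ∧ w < -17)) ∧ ((¬(3*acc + w = 6*tot + 24)) → w < -17))) ∧ ((¬(3*tot + w = 0)) → (acc < -17 ∧ acc ≠ w + 3))
So before the loop: (3*tot + w = 0 → ((3*acc + w = 6*tot + 24 → ((¬(12*tot + 4*w = 6*acc - 24)) ∧ w < -17)) ∧ ((¬(3*acc + w = 6*tot + 24)) → w < -17))) ∧ ((¬(3*tot + w = 0)) → (acc < -17 ∧ acc ≠ w + 3))
Before acc := w + 3: (3*tot + w = 0 → ((4*w = 6*tot + 15 → ((¬(12*tot = 2*w - 6)) ∧ w < -17)) ∧ ((¬(4*w = 6*tot + 15)) → w < -17))) ∧ 3*tot + w = 0
The weakest precondition is (3*tot + w = 0 → ((4*w = 6*tot + 15 → ((¬(12*tot = 2*w - 6)) ∧ w < -17)) ∧ ((¬(4*w = 6*tot + 15)) → w < -17))) ∧ 3*tot + w = 0.
Check whether (3*tot + w = 0 → ((4*w = 6*tot + 15 → ((¬(12*tot = 2*w - 6)) ∧ w < -17)) ∧ ((¬(4*w = 6*tot + 15)) → w < -13))) ∧ 3*tot + w = 0 implies it.
Countermodel: at the initial state tot = 5, w = -15, the precondition holds but the weakest precondition fails.
Answer: invalid


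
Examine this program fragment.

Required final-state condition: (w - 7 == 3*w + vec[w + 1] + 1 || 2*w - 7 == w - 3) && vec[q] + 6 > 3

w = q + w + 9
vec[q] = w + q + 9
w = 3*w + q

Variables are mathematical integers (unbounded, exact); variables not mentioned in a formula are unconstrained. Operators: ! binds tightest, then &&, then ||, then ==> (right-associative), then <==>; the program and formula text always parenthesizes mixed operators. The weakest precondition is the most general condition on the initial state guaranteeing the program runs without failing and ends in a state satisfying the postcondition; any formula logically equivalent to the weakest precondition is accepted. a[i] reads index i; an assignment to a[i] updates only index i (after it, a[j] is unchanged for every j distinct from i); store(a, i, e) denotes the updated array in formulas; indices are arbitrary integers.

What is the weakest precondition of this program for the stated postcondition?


Working backward. After the program, the postcondition (w - 7 == 3*w + vec[w + 1] + 1 || 2*w - 7 == w - 3) && vec[q] + 6 > 3 must hold; in canonical form it is (vec[w + 1] + 2*w == -8 || w == 4) && vec[q] > -3.
Before w := 3*w + q: (vec[q + 3*w + 1] + 2*q + 6*w == -8 || q + 3*w == 4) && vec[q] > -3
Before vec[q] := w + q + 9: (store(vec, q, q + w + 9)[q + 3*w + 1] + 2*q + 6*w == -8 || q + 3*w == 4) && store(vec, q, q + w + 9)[q] > -3
Before w := q + w + 9: (store(vec, q, 2*q + w + 18)[4*q + 3*w + 28] + 8*q + 6*w == -62 || 4*q + 3*w == -23) && store(vec, q, 2*q + w + 18)[q] > -3
Answer: WP = (store(vec, q, 2*q + w + 18)[4*q + 3*w + 28] + 8*q + 6*w == -62 || 4*q + 3*w == -23) && store(vec, q, 2*q + w + 18)[q] > -3


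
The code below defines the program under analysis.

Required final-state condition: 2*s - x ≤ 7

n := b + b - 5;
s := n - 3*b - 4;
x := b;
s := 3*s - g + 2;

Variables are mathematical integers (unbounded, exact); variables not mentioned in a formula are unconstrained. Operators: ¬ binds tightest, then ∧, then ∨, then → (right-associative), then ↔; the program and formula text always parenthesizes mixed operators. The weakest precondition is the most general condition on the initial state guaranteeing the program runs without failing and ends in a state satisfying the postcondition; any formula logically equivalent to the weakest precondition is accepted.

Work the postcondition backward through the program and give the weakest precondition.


Working backward. After the program, the postcondition 2*s - x ≤ 7 must hold; in canonical form it is 2*s ≤ x + 7.
Before s := 3*s - g + 2: 6*s ≤ 2*g + x + 3
Before x := b: 6*s ≤ b + 2*g + 3
Before s := n - 3*b - 4: 6*n ≤ 19*b + 2*g + 27
Before n := b + b - 5: 7*b + 2*g ≥ -57
Answer: WP = 7*b + 2*g ≥ -57


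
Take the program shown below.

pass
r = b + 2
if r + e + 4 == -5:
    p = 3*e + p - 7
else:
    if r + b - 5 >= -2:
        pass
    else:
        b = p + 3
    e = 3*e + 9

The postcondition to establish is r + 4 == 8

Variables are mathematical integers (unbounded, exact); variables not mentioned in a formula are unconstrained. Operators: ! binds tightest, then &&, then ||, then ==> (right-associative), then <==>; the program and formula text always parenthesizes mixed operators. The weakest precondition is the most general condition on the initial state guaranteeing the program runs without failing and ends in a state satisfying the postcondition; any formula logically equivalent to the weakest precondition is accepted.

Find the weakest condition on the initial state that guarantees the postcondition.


Working backward. After the program, the postcondition r + 4 == 8 must hold; in canonical form it is r == 4.
Then branch requires r == 4; else branch requires (b + r >= 3 ==> r == 4) && ((!(b + r >= 3)) ==> r == 4).
Before the if: (e + r == -9 ==> r == 4) && ((!(e + r == -9)) ==> ((b + r >= 3 ==> r == 4) && ((!(b + r >= 3)) ==> r == 4)))
Before r := b + 2: (b + e == -11 ==> b == 2) && ((!(b + e == -11)) ==> ((2*b >= 1 ==> b == 2) && ((!(2*b >= 1)) ==> b == 2)))
Before skip: (b + e == -11 ==> b == 2) && ((!(b + e == -11)) ==> ((2*b >= 1 ==> b == 2) && ((!(2*b >= 1)) ==> b == 2)))
Answer: WP = (b + e == -11 ==> b == 2) && ((!(b + e == -11)) ==> ((2*b >= 1 ==> b == 2) && ((!(2*b >= 1)) ==> b == 2)))


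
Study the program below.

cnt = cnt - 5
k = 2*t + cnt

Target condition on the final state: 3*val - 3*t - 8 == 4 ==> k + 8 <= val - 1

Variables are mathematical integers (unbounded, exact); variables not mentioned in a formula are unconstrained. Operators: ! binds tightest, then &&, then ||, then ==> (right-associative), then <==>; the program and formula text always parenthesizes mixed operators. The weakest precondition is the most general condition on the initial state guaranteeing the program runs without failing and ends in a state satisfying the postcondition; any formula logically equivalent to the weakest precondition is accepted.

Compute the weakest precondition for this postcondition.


Working backward. After the program, the postcondition 3*val - 3*t - 8 == 4 ==> k + 8 <= val - 1 must hold; in canonical form it is 3*val == 3*t + 12 ==> k <= val - 9.
Before k := 2*t + cnt: 3*val == 3*t + 12 ==> cnt + 2*t <= val - 9
Before cnt := cnt - 5: 3*val == 3*t + 12 ==> cnt + 2*t <= val - 4
Answer: WP = 3*val == 3*t + 12 ==> cnt + 2*t <= val - 4


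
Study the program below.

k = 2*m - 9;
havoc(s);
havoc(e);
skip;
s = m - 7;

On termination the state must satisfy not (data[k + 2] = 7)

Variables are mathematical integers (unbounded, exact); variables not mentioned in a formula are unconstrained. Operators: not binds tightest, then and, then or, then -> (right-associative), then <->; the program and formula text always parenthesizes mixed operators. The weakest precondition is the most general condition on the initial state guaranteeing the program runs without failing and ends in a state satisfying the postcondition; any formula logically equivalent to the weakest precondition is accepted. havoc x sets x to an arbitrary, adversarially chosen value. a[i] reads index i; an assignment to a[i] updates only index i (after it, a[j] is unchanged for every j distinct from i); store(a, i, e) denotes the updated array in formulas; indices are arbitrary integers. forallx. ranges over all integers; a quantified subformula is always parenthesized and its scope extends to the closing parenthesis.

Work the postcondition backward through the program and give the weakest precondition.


Working backward. After the program, not (data[k + 2] = 7) must hold.
Before s := m - 7: not (data[k + 2] = 7)
Before skip: not (data[k + 2] = 7)
Before havoc e: not (data[k + 2] = 7)
Before havoc s: not (data[k + 2] = 7)
Before k := 2*m - 9: not (data[2*m - 7] = 7)
Answer: WP = not (data[2*m - 7] = 7)


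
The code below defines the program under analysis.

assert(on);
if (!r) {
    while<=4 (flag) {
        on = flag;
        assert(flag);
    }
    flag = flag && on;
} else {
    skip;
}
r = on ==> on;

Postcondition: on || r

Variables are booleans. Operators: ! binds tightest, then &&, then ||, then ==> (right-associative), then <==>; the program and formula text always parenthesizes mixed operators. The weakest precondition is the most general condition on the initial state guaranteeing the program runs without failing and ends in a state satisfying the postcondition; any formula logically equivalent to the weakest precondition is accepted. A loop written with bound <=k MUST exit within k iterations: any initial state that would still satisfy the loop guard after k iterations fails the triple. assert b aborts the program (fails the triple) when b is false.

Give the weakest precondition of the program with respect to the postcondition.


Working backward. After the program, on || r must hold.
Before r := on ==> on: true
Then branch requires !flag; else branch requires true.
Before the if: (!r) ==> (!flag)
Before assert on: on && ((!r) ==> (!flag))
Answer: WP = on && ((!r) ==> (!flag))


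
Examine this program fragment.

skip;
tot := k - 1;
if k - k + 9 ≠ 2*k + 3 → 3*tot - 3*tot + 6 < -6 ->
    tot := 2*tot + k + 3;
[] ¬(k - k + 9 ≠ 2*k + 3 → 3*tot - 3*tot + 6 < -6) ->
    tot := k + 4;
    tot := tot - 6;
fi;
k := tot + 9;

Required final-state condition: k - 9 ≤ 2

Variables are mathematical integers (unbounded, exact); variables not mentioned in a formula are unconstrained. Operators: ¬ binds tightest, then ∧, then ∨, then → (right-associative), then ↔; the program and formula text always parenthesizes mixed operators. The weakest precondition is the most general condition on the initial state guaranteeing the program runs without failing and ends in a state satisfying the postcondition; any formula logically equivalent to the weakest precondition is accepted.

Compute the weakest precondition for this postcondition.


Working backward. After the program, the postcondition k - 9 ≤ 2 must hold; in canonical form it is k ≤ 11.
Before k := tot + 9: tot ≤ 2
Then branch requires k + 2*tot ≤ -1; else branch requires k ≤ 4.
Before the if: ((¬(2*k ≠ 6)) → k + 2*tot ≤ -1) ∧ (2*k ≠ 6 → k ≤ 4)
Before tot := k - 1: ((¬(2*k ≠ 6)) → 3*k ≤ 1) ∧ (2*k ≠ 6 → k ≤ 4)
Before skip: ((¬(2*k ≠ 6)) → 3*k ≤ 1) ∧ (2*k ≠ 6 → k ≤ 4)
Answer: WP = ((¬(2*k ≠ 6)) → 3*k ≤ 1) ∧ (2*k ≠ 6 → k ≤ 4)


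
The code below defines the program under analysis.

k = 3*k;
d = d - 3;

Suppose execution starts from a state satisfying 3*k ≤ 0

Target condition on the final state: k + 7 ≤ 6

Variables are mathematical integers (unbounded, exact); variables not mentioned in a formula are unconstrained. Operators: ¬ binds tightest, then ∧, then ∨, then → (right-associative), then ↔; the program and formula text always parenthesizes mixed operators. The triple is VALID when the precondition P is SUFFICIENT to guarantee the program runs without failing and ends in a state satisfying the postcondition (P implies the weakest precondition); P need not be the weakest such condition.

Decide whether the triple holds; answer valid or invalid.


Working backward. After the program, the postcondition k + 7 ≤ 6 must hold; in canonical form it is k ≤ -1.
Before d := d - 3: k ≤ -1
Before k := 3*k: 3*k ≤ -1
The weakest precondition is 3*k ≤ -1.
Check whether 3*k ≤ 0 implies it.
Countermodel: at the initial state k = 0, the precondition holds but the weakest precondition fails.
Answer: invalid


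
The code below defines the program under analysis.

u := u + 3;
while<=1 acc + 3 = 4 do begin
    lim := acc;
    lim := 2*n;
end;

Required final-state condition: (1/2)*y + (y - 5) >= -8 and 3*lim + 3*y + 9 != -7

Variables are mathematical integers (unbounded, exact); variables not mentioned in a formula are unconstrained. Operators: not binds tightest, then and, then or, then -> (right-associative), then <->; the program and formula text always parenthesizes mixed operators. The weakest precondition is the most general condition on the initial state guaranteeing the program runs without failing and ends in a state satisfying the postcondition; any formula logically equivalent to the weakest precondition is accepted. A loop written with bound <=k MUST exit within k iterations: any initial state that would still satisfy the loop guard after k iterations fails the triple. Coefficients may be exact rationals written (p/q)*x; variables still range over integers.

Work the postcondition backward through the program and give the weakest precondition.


Working backward. After the program, the postcondition (1/2)*y + (y - 5) >= -8 and 3*lim + 3*y + 9 != -7 must hold; in canonical form it is (3/2)*y >= -3 and 3*lim + 3*y != -16.
Before the loop (bound <=1), unroll the exhaustion recursion (WP_0 = exit-now case; WP_j = one more guarded iteration, up to j = 1):
  WP_0: (not (acc = 1)) and (3/2)*y >= -3 and 3*lim + 3*y != -16
  WP_1: (acc = 1 -> ((not (acc = 1)) and (3/2)*y >= -3 and 6*n + 3*y != -16)) and ((not (acc = 1)) -> ((3/2)*y >= -3 and 3*lim + 3*y != -16))
So before the loop: (acc = 1 -> ((not (acc = 1)) and (3/2)*y >= -3 and 6*n + 3*y != -16)) and ((not (acc = 1)) -> ((3/2)*y >= -3 and 3*lim + 3*y != -16))
Before u := u + 3: (acc = 1 -> ((not (acc = 1)) and (3/2)*y >= -3 and 6*n + 3*y != -16)) and ((not (acc = 1)) -> ((3/2)*y >= -3 and 3*lim + 3*y != -16))
Answer: WP = (acc = 1 -> ((not (acc = 1)) and (3/2)*y >= -3 and 6*n + 3*y != -16)) and ((not (acc = 1)) -> ((3/2)*y >= -3 and 3*lim + 3*y != -16))


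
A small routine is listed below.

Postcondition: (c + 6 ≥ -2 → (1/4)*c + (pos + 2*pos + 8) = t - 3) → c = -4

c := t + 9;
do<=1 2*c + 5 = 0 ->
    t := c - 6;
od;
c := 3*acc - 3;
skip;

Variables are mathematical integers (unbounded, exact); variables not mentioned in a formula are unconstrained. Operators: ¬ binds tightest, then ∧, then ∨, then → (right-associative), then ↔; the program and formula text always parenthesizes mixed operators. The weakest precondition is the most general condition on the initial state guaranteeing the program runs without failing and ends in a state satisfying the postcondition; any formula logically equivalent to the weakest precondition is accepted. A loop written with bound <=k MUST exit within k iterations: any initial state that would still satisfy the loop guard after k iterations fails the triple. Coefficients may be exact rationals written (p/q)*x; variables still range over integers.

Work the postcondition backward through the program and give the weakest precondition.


Working backward. After the program, the postcondition (c + 6 ≥ -2 → (1/4)*c + (pos + 2*pos + 8) = t - 3) → c = -4 must hold; in canonical form it is (c ≥ -8 → (1/4)*c + 3*pos = t - 11) → c = -4.
Before skip: (c ≥ -8 → (1/4)*c + 3*pos = t - 11) → c = -4
Before c := 3*acc - 3: (3*acc ≥ -5 → (3/4)*acc + 3*pos = t - 41/4) → 3*acc = -1
Before the loop (bound <=1), unroll the exhaustion recursion (WP_0 = exit-now case; WP_j = one more guarded iteration, up to j = 1):
  WP_0: (¬(2*c = -5)) ∧ ((3*acc ≥ -5 → (3/4)*acc + 3*pos = t - 41/4) → 3*acc = -1)
  WP_1: (2*c = -5 → ((¬(2*c = -5)) ∧ ((3*acc ≥ -5 → (3/4)*acc + 3*pos = c - 65/4) → 3*acc = -1))) ∧ ((¬(2*c = -5)) → ((3*acc ≥ -5 → (3/4)*acc + 3*pos = t - 41/4) → 3*acc = -1))
So before the loop: (2*c = -5 → ((¬(2*c = -5)) ∧ ((3*acc ≥ -5 → (3/4)*acc + 3*pos = c - 65/4) → 3*acc = -1))) ∧ ((¬(2*c = -5)) → ((3*acc ≥ -5 → (3/4)*acc + 3*pos = t - 41/4) → 3*acc = -1))
Before c := t + 9: (2*t = -23 → ((¬(2*t = -23)) ∧ ((3*acc ≥ -5 → (3/4)*acc + 3*pos = t - 29/4) → 3*acc = -1))) ∧ ((¬(2*t = -23)) → ((3*acc ≥ -5 → (3/4)*acc + 3*pos = t - 41/4) → 3*acc = -1))
Answer: WP = (2*t = -23 → ((¬(2*t = -23)) ∧ ((3*acc ≥ -5 → (3/4)*acc + 3*pos = t - 29/4) → 3*acc = -1))) ∧ ((¬(2*t = -23)) → ((3*acc ≥ -5 → (3/4)*acc + 3*pos = t - 41/4) → 3*acc = -1))


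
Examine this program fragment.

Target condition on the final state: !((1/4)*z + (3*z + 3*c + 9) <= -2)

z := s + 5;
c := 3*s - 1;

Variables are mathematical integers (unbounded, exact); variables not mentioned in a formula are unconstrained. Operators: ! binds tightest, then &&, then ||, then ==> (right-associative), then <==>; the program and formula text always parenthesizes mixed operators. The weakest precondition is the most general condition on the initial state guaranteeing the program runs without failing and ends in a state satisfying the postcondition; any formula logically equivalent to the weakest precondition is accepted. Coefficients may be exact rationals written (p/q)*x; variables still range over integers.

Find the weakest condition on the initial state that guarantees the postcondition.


Working backward. After the program, the postcondition !((1/4)*z + (3*z + 3*c + 9) <= -2) must hold; in canonical form it is !(3*c + (13/4)*z <= -11).
Before c := 3*s - 1: !(9*s + (13/4)*z <= -8)
Before z := s + 5: !((49/4)*s <= -97/4)
Answer: WP = !((49/4)*s <= -97/4)


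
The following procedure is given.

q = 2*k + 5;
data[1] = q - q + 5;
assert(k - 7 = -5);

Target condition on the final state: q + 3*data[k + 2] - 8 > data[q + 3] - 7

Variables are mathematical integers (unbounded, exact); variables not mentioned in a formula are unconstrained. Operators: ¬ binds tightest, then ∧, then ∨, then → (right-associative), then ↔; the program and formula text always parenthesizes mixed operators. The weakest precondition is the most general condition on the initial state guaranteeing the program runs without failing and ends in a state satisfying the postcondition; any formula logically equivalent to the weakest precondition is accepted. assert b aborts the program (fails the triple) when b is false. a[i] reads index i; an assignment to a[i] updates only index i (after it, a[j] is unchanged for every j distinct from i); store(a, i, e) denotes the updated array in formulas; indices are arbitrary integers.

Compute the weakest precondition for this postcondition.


Working backward. After the program, the postcondition q + 3*data[k + 2] - 8 > data[q + 3] - 7 must hold; in canonical form it is 3*data[k + 2] + q > data[q + 3] + 1.
Before assert k - 7 = -5: k = 2 ∧ 3*data[k + 2] + q > data[q + 3] + 1
Before data[1] := q - q + 5: k = 2 ∧ 3*store(data, 1, 5)[k + 2] + q > store(data, 1, 5)[q + 3] + 1
Before q := 2*k + 5: k = 2 ∧ 3*store(data, 1, 5)[k + 2] + 2*k > store(data, 1, 5)[2*k + 8] - 4
Answer: WP = k = 2 ∧ 3*store(data, 1, 5)[k + 2] + 2*k > store(data, 1, 5)[2*k + 8] - 4


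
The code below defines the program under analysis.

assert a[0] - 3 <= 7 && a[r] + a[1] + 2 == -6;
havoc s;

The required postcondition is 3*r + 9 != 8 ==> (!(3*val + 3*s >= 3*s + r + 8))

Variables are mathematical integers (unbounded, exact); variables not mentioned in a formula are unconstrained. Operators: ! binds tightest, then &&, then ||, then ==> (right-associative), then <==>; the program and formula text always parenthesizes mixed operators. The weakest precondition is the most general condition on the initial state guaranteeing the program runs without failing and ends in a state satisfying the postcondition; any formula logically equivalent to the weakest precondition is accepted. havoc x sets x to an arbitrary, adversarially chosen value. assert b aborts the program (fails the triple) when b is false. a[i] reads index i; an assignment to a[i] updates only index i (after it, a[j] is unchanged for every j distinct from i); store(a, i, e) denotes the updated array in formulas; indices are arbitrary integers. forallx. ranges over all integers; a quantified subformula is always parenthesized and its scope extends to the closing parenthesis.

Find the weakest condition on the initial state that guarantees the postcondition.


Working backward. After the program, the postcondition 3*r + 9 != 8 ==> (!(3*val + 3*s >= 3*s + r + 8)) must hold; in canonical form it is 3*r != -1 ==> (!(3*val >= r + 8)).
Before havoc s: 3*r != -1 ==> (!(3*val >= r + 8))
Before assert a[0] - 3 <= 7 && a[r] + a[1] + 2 == -6: a[0] <= 10 && a[1] + a[r] == -8 && (3*r != -1 ==> (!(3*val >= r + 8)))
Answer: WP = a[0] <= 10 && a[1] + a[r] == -8 && (3*r != -1 ==> (!(3*val >= r + 8)))


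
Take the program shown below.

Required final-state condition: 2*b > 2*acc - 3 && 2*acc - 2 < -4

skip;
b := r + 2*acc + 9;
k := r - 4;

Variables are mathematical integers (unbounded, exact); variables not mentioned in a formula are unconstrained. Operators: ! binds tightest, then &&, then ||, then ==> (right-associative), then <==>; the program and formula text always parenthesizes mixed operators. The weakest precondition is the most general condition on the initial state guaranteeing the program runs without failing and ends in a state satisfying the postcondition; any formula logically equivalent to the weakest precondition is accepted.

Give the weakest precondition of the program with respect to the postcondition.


Working backward. After the program, the postcondition 2*b > 2*acc - 3 && 2*acc - 2 < -4 must hold; in canonical form it is 2*b > 2*acc - 3 && 2*acc < -2.
Before k := r - 4: 2*b > 2*acc - 3 && 2*acc < -2
Before b := r + 2*acc + 9: 2*acc + 2*r > -21 && 2*acc < -2
Before skip: 2*acc + 2*r > -21 && 2*acc < -2
Answer: WP = 2*acc + 2*r > -21 && 2*acc < -2


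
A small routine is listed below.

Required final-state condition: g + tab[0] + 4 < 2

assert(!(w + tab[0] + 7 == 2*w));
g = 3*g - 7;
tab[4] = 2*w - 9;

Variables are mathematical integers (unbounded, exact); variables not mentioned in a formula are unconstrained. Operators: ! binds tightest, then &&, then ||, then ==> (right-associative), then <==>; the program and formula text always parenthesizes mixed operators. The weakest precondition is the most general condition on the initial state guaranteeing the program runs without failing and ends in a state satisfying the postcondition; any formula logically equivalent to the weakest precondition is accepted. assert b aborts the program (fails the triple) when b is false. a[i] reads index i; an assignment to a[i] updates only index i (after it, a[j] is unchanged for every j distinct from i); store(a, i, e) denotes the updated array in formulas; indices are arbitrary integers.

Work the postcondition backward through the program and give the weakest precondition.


Working backward. After the program, the postcondition g + tab[0] + 4 < 2 must hold; in canonical form it is tab[0] + g < -2.
Before tab[4] := 2*w - 9: tab[0] + g < -2
Before g := 3*g - 7: tab[0] + 3*g < 5
Before assert !(w + tab[0] + 7 == 2*w): (!(tab[0] == w - 7)) && tab[0] + 3*g < 5
Answer: WP = (!(tab[0] == w - 7)) && tab[0] + 3*g < 5


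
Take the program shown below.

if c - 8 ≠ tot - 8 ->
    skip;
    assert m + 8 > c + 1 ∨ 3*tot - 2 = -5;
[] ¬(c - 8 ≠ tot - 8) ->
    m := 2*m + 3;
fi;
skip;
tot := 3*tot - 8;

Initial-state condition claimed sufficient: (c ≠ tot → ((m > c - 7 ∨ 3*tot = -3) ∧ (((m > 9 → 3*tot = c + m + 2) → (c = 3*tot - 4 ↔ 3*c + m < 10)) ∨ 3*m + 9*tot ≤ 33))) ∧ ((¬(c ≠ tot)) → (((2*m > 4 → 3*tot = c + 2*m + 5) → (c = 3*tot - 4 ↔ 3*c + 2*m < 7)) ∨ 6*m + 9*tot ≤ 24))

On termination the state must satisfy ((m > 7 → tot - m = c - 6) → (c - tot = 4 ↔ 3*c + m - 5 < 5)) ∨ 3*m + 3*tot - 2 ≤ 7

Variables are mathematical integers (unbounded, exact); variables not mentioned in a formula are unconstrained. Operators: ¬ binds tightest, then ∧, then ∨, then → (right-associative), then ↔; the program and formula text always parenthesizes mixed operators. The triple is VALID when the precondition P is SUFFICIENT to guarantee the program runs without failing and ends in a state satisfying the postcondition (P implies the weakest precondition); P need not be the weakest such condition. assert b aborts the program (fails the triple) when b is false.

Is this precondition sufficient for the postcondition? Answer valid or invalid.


Working backward. After the program, the postcondition ((m > 7 → tot - m = c - 6) → (c - tot = 4 ↔ 3*c + m - 5 < 5)) ∨ 3*m + 3*tot - 2 ≤ 7 must hold; in canonical form it is ((m > 7 → tot = c + m - 6) → (c = tot + 4 ↔ 3*c + m < 10)) ∨ 3*m + 3*tot ≤ 9.
Before tot := 3*tot - 8: ((m > 7 → 3*tot = c + m + 2) → (c = 3*tot - 4 ↔ 3*c + m < 10)) ∨ 3*m + 9*tot ≤ 33
Before skip: ((m > 7 → 3*tot = c + m + 2) → (c = 3*tot - 4 ↔ 3*c + m < 10)) ∨ 3*m + 9*tot ≤ 33
Then branch requires (m > c - 7 ∨ 3*tot = -3) ∧ (((m > 7 → 3*tot = c + m + 2) → (c = 3*tot - 4 ↔ 3*c + m < 10)) ∨ 3*m + 9*tot ≤ 33); else branch requires ((2*m > 4 → 3*tot = c + 2*m + 5) → (c = 3*tot - 4 ↔ 3*c + 2*m < 7)) ∨ 6*m + 9*tot ≤ 24.
Before the if: (c ≠ tot → ((m > c - 7 ∨ 3*tot = -3) ∧ (((m > 7 → 3*tot = c + m + 2) → (c = 3*tot - 4 ↔ 3*c + m < 10)) ∨ 3*m + 9*tot ≤ 33))) ∧ ((¬(c ≠ tot)) → (((2*m > 4 → 3*tot = c + 2*m + 5) → (c = 3*tot - 4 ↔ 3*c + 2*m < 7)) ∨ 6*m + 9*tot ≤ 24))
The weakest precondition is (c ≠ tot → ((m > c - 7 ∨ 3*tot = -3) ∧ (((m > 7 → 3*tot = c + m + 2) → (c = 3*tot - 4 ↔ 3*c + m < 10)) ∨ 3*m + 9*tot ≤ 33))) ∧ ((¬(c ≠ tot)) → (((2*m > 4 → 3*tot = c + 2*m + 5) → (c = 3*tot - 4 ↔ 3*c + 2*m < 7)) ∨ 6*m + 9*tot ≤ 24)).
Check whether (c ≠ tot → ((m > c - 7 ∨ 3*tot = -3) ∧ (((m > 9 → 3*tot = c + m + 2) → (c = 3*tot - 4 ↔ 3*c + m < 10)) ∨ 3*m + 9*tot ≤ 33))) ∧ ((¬(c ≠ tot)) → (((2*m > 4 → 3*tot = c + 2*m + 5) → (c = 3*tot - 4 ↔ 3*c + 2*m < 7)) ∨ 6*m + 9*tot ≤ 24)) implies it.
Every state satisfying the precondition satisfies the weakest precondition: the implication holds.
Answer: valid


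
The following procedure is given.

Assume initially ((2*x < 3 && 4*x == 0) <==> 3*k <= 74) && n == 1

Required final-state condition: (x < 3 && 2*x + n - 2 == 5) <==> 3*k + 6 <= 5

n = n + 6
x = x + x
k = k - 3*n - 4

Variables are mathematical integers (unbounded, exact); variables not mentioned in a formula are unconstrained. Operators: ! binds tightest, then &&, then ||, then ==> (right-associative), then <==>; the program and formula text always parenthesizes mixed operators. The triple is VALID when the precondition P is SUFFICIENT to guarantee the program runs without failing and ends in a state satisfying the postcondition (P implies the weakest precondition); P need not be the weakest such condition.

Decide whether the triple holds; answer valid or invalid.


Working backward. After the program, the postcondition (x < 3 && 2*x + n - 2 == 5) <==> 3*k + 6 <= 5 must hold; in canonical form it is (x < 3 && n + 2*x == 7) <==> 3*k <= -1.
Before k := k - 3*n - 4: (x < 3 && n + 2*x == 7) <==> 3*k <= 9*n + 11
Before x := x + x: (2*x < 3 && n + 4*x == 7) <==> 3*k <= 9*n + 11
Before n := n + 6: (2*x < 3 && n + 4*x == 1) <==> 3*k <= 9*n + 65
The weakest precondition is (2*x < 3 && n + 4*x == 1) <==> 3*k <= 9*n + 65.
Check whether ((2*x < 3 && 4*x == 0) <==> 3*k <= 74) && n == 1 implies it.
Every state satisfying the precondition satisfies the weakest precondition: the implication holds.
Answer: valid


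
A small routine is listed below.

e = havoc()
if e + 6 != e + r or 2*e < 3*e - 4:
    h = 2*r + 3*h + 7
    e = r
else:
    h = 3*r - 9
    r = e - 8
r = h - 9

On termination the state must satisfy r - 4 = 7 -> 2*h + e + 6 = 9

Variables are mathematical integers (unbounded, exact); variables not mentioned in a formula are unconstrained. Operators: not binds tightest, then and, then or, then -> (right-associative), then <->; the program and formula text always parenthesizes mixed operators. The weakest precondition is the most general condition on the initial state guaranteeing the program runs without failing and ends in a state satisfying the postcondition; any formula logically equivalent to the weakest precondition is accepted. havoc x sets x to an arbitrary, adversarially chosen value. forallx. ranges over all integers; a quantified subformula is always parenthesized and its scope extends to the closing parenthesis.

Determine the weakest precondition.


Working backward. After the program, the postcondition r - 4 = 7 -> 2*h + e + 6 = 9 must hold; in canonical form it is r = 11 -> e + 2*h = 3.
Before r := h - 9: h = 20 -> e + 2*h = 3
Then branch requires 3*h + 2*r = 13 -> 6*h + 5*r = -11; else branch requires 3*r = 29 -> e + 6*r = 21.
Before the if: ((r != 6 or e > 4) -> (3*h + 2*r = 13 -> 6*h + 5*r = -11)) and ((not (r != 6 or e > 4)) -> (3*r = 29 -> e + 6*r = 21))
Before havoc e: forall e_1. (((r != 6 or e_1 > 4) -> (3*h + 2*r = 13 -> 6*h + 5*r = -11)) and ((not (r != 6 or e_1 > 4)) -> (3*r = 29 -> e_1 + 6*r = 21)))
Answer: WP = forall e_1. (((r != 6 or e_1 > 4) -> (3*h + 2*r = 13 -> 6*h + 5*r = -11)) and ((not (r != 6 or e_1 > 4)) -> (3*r = 29 -> e_1 + 6*r = 21)))


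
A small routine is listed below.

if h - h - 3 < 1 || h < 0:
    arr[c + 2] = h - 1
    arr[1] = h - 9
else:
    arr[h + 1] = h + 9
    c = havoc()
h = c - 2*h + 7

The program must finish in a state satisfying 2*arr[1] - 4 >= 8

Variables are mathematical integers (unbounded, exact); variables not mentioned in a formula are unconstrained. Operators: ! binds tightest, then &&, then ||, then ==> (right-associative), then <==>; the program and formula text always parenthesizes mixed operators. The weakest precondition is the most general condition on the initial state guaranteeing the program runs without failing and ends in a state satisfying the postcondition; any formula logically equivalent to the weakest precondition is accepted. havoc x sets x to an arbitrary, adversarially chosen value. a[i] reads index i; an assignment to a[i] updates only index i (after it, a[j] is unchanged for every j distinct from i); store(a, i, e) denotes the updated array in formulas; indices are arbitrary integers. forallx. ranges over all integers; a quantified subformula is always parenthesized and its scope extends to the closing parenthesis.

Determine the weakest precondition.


Working backward. After the program, the postcondition 2*arr[1] - 4 >= 8 must hold; in canonical form it is 2*arr[1] >= 12.
Before h := c - 2*h + 7: 2*arr[1] >= 12
Then branch requires 2*h >= 30; else branch requires 2*store(arr, h + 1, h + 9)[1] >= 12.
Before the if: 2*h >= 30
Answer: WP = 2*h >= 30
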